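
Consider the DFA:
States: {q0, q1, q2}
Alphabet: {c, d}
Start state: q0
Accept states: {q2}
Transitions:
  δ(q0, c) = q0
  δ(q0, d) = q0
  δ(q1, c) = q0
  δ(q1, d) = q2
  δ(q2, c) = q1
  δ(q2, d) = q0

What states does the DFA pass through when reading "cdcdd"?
read 'c': q0 → q0
  read 'd': q0 → q0
  read 'c': q0 → q0
  read 'd': q0 → q0
  read 'd': q0 → q0
q0 -> q0 -> q0 -> q0 -> q0 -> q0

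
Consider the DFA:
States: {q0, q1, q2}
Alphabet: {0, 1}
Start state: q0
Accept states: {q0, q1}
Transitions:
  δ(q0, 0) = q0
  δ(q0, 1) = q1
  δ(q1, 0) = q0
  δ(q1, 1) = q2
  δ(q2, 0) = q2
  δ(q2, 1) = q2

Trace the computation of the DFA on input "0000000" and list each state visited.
read '0': q0 → q0
  read '0': q0 → q0
  read '0': q0 → q0
  read '0': q0 → q0
  read '0': q0 → q0
  read '0': q0 → q0
  read '0': q0 → q0
q0 -> q0 -> q0 -> q0 -> q0 -> q0 -> q0 -> q0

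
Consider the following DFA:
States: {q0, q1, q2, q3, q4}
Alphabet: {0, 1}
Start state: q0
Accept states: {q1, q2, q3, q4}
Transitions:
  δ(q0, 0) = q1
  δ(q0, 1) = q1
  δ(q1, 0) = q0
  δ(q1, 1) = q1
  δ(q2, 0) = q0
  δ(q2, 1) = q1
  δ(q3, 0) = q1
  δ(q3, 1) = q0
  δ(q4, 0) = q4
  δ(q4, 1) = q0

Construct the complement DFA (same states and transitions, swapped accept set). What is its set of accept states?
Complement accept states = All states \ Original accept states
= {q0, q1, q2, q3, q4} \ {q1, q2, q3, q4}
{q0}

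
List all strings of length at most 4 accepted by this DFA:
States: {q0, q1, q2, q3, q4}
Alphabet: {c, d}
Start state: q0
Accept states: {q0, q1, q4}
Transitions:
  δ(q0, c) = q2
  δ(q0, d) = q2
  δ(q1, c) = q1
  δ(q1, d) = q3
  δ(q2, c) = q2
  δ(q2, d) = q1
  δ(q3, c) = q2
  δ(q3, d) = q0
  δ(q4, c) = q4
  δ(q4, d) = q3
ε, cd, dd, ccd, cdc, dcd, ddc, cccd, ccdc, cdcc, cddd, dccd, dcdc, ddcc, dddd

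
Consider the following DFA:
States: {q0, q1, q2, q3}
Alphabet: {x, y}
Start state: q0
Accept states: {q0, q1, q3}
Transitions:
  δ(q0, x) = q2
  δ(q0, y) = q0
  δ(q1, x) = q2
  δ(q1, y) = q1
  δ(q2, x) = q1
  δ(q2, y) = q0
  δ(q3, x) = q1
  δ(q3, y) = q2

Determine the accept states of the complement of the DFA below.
Complement accept states = All states \ Original accept states
= {q0, q1, q2, q3} \ {q0, q1, q3}
{q2}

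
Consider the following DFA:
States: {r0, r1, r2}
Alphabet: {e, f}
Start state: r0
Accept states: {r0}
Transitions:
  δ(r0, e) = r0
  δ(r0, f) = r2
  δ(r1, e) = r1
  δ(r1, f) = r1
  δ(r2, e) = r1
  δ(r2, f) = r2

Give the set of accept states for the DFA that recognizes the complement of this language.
Complement accept states = All states \ Original accept states
= {r0, r1, r2} \ {r0}
{r1, r2}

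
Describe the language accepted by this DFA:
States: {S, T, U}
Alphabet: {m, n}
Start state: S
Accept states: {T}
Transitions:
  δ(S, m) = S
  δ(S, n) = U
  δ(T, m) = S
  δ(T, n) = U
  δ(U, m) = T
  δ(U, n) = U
Testing a few strings:
  'mmm' → reject
  'nmm' → reject
  'mmn' → reject
  'mnmm' → reject
State roles: S=no suffix match; T=suffix is nm; U=one trailing n
All strings over {m,n} ending with nm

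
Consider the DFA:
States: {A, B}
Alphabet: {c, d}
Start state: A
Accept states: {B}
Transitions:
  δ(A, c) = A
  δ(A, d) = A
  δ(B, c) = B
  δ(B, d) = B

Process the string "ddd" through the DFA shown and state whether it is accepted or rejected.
Processing string "ddd":
  A --d--> A
  A --d--> A
  A --d--> A
Final state: A
Accept states: {B}
No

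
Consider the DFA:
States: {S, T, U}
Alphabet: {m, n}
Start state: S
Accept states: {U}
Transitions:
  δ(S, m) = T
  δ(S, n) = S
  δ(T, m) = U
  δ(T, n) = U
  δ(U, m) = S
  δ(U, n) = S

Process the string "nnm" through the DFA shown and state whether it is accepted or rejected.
Processing string "nnm":
  S --n--> S
  S --n--> S
  S --m--> T
Final state: T
Accept states: {U}
No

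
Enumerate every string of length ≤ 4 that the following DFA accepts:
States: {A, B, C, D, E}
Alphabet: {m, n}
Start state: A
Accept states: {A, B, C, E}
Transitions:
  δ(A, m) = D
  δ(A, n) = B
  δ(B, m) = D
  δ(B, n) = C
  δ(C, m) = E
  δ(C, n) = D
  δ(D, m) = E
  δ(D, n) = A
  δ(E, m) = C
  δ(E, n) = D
ε, n, mm, mn, nn, mmm, mnn, nmm, nmn, nnm, mmmm, mmnm, mmnn, mnmm, mnmn, mnnn, nmmm, nmnn, nnmm, nnnm, nnnn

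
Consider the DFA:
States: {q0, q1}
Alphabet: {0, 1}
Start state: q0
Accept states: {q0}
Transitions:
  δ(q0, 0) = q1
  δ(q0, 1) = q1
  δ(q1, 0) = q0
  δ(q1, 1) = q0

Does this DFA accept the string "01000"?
Processing string "01000":
  q0 --0--> q1
  q1 --1--> q0
  q0 --0--> q1
  q1 --0--> q0
  q0 --0--> q1
Final state: q1
Accept states: {q0}
No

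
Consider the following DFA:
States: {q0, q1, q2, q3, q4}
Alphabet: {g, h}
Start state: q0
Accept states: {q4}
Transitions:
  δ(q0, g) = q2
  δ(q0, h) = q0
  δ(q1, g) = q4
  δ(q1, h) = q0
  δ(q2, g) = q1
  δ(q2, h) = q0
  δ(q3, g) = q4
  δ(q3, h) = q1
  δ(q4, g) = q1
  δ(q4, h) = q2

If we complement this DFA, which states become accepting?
Complement accept states = All states \ Original accept states
= {q0, q1, q2, q3, q4} \ {q4}
{q0, q1, q2, q3}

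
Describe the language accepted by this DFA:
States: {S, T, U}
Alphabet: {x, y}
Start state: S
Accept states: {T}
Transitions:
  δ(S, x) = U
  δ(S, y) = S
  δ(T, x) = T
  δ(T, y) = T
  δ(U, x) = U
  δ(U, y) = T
Testing a few strings:
  'yx' → reject
  'yyyx' → reject
  'x' → reject
  'yyx' → reject
State roles: S=no x seen yet; T=substring xy seen; U=seen a x, waiting for y
All strings over {x,y} containing the substring xy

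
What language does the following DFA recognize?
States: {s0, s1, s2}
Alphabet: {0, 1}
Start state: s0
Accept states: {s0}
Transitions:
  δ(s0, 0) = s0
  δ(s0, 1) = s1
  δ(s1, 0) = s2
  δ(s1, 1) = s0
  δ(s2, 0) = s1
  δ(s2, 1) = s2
Testing a few strings:
  '0' → accept
  '00' → accept
  '1' → reject
  '000' → accept
State roles: s0=value ≡ 0 (mod 3); s1=value ≡ 1 (mod 3); s2=value ≡ 2 (mod 3)
All binary strings representing a multiple of 3 (read in base 2; leading zeros allowed and ε counts as 0)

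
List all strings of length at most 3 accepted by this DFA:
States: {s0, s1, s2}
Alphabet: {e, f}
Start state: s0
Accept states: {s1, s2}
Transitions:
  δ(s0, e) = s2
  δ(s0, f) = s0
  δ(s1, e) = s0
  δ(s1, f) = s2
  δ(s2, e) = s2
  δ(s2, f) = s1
e, ee, ef, fe, eee, eef, eff, fee, fef, ffe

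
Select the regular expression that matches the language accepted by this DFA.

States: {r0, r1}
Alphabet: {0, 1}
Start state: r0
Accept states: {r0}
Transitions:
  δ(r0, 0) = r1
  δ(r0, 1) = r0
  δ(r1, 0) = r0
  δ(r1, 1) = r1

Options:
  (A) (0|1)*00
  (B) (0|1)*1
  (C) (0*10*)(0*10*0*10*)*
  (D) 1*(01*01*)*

Check each option against the DFA on short strings; one disagreement eliminates an option:
  (A) (0|1)*00: on ε the DFA stays in r0 and accepts (r0 ∈ Accept), but the regex does not match it → eliminate
  (B) (0|1)*1: on ε the DFA stays in r0 and accepts (r0 ∈ Accept), but the regex does not match it → eliminate
  (C) (0*10*)(0*10*0*10*)*: on ε the DFA stays in r0 and accepts (r0 ∈ Accept), but the regex does not match it → eliminate
  (D) 1*(01*01*)*: agrees with the DFA on every string of length ≤ 6
Only (D) is consistent with the DFA.
(D) 1*(01*01*)*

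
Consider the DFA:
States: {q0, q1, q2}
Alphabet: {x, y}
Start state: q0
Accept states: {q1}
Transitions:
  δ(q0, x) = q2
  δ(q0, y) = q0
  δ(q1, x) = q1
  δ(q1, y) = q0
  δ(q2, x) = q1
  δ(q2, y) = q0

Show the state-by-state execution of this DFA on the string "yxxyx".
read 'y': q0 → q0
  read 'x': q0 → q2
  read 'x': q2 → q1
  read 'y': q1 → q0
  read 'x': q0 → q2
q0 -> q0 -> q2 -> q1 -> q0 -> q2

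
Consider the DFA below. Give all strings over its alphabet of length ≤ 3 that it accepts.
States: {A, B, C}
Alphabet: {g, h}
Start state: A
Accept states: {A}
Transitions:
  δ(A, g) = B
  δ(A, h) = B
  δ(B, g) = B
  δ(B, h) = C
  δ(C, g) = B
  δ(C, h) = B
ε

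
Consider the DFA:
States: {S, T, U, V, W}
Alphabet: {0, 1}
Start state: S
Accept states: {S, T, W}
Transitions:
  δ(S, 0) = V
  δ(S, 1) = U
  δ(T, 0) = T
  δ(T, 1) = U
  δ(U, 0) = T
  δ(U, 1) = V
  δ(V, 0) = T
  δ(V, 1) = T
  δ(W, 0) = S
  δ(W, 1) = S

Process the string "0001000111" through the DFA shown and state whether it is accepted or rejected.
Processing string "0001000111":
  S --0--> V
  V --0--> T
  T --0--> T
  T --1--> U
  U --0--> T
  T --0--> T
  T --0--> T
  T --1--> U
  U --1--> V
  V --1--> T
Final state: T
Accept states: {S, T, W}
Yes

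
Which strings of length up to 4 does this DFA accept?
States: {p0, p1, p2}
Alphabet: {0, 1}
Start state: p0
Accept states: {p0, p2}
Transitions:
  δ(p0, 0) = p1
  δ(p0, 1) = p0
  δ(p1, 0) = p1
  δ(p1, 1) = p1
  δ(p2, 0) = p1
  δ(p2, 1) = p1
ε, 1, 11, 111, 1111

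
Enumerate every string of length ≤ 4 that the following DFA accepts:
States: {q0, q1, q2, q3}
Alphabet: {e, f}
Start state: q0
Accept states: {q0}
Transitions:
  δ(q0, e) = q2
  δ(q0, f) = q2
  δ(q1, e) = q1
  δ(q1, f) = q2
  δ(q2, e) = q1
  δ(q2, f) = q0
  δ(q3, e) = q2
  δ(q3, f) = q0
ε, ef, ff, eeff, efef, efff, feff, ffef, ffff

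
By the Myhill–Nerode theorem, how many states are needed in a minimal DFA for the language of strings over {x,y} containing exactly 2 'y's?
By Myhill–Nerode, count the distinguishable equivalence classes: 4 classes — having seen 0, 1, 2, or >2 copies of 'y'; the count-2 class is the only accepting one and >2 is dead.
4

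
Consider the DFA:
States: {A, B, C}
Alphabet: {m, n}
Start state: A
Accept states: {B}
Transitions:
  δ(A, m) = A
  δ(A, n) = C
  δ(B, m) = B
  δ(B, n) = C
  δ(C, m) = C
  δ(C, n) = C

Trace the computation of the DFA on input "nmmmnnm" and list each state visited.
read 'n': A → C
  read 'm': C → C
  read 'm': C → C
  read 'm': C → C
  read 'n': C → C
  read 'n': C → C
  read 'm': C → C
A -> C -> C -> C -> C -> C -> C -> C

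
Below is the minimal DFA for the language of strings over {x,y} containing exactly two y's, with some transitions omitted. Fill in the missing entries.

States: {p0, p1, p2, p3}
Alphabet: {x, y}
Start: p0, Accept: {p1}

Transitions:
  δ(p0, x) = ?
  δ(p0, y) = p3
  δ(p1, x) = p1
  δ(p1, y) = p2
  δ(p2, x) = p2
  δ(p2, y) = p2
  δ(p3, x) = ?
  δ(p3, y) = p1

From the language and accept set, identify what each state tracks — p0: zero y's; p1: two y's; p2: ≥ three y's (dead); p3: one y.
Each missing δ(q, a) is the state matching the new tracked value after reading a.
δ(p0, x) = p0; δ(p3, x) = p3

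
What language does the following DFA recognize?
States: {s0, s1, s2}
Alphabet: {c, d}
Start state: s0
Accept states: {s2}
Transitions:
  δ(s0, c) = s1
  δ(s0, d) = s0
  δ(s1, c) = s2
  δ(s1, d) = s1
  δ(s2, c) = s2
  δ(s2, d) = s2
Testing a few strings:
  'cdc' → accept
  'ddcd' → reject
  'd' → reject
  'c' → reject
State roles: s0=zero c's seen; s1=one c seen; s2=≥ two c's seen
All strings over {c,d} containing at least two c's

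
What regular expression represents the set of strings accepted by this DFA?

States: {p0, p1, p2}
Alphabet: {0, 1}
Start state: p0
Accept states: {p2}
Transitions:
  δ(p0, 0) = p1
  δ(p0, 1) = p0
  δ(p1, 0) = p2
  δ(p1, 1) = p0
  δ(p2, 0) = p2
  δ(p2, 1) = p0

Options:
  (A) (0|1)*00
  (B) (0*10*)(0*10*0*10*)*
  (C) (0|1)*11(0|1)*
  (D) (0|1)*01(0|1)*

Check each option against the DFA on short strings; one disagreement eliminates an option:
  (A) (0|1)*00: agrees with the DFA on every string of length ≤ 6
  (B) (0*10*)(0*10*0*10*)*: on '1' the DFA goes p0 → p0 and rejects (p0 ∉ Accept), but the regex matches it → eliminate
  (C) (0|1)*11(0|1)*: on '00' the DFA goes p0 → p1 → p2 and accepts (p2 ∈ Accept), but the regex does not match it → eliminate
  (D) (0|1)*01(0|1)*: on '00' the DFA goes p0 → p1 → p2 and accepts (p2 ∈ Accept), but the regex does not match it → eliminate
Only (A) is consistent with the DFA.
(A) (0|1)*00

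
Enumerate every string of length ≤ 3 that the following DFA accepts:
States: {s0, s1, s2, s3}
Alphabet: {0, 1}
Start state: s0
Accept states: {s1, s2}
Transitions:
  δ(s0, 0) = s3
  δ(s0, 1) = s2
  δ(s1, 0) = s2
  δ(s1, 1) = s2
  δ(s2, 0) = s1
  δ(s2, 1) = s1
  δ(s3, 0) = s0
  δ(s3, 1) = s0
1, 10, 11, 001, 011, 100, 101, 110, 111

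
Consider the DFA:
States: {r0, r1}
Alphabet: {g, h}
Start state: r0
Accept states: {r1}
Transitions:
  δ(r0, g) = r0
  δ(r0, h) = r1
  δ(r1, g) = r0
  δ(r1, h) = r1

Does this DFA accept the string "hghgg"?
Processing string "hghgg":
  r0 --h--> r1
  r1 --g--> r0
  r0 --h--> r1
  r1 --g--> r0
  r0 --g--> r0
Final state: r0
Accept states: {r1}
No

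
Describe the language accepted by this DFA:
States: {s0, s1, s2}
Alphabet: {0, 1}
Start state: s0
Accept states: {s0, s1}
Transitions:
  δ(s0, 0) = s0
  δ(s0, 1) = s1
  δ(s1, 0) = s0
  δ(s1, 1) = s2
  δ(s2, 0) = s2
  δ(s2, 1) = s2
Testing a few strings:
  '011' → reject
  '11' → reject
  '0' → accept
  '010' → accept
State roles: s0=last symbol not 1 (ok); s1=last symbol 1 (ok); s2=saw 11 (dead)
All binary strings with no two consecutive 1's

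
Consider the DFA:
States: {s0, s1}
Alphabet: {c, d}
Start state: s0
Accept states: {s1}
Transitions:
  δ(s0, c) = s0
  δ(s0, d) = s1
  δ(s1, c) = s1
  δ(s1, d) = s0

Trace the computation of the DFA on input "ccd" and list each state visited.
read 'c': s0 → s0
  read 'c': s0 → s0
  read 'd': s0 → s1
s0 -> s0 -> s0 -> s1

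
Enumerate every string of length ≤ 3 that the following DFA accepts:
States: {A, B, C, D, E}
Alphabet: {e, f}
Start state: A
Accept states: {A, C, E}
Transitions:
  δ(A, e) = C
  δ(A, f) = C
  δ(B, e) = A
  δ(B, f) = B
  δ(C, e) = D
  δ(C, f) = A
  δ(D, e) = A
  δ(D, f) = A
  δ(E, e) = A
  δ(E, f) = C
ε, e, f, ef, ff, eee, eef, efe, eff, fee, fef, ffe, fff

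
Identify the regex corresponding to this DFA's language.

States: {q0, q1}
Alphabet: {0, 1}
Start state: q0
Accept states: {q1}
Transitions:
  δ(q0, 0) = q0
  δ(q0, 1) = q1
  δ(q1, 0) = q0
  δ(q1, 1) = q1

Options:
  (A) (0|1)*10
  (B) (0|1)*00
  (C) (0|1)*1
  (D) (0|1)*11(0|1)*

Check each option against the DFA on short strings; one disagreement eliminates an option:
  (A) (0|1)*10: on '1' the DFA goes q0 → q1 and accepts (q1 ∈ Accept), but the regex does not match it → eliminate
  (B) (0|1)*00: on '1' the DFA goes q0 → q1 and accepts (q1 ∈ Accept), but the regex does not match it → eliminate
  (C) (0|1)*1: agrees with the DFA on every string of length ≤ 6
  (D) (0|1)*11(0|1)*: on '1' the DFA goes q0 → q1 and accepts (q1 ∈ Accept), but the regex does not match it → eliminate
Only (C) is consistent with the DFA.
(C) (0|1)*1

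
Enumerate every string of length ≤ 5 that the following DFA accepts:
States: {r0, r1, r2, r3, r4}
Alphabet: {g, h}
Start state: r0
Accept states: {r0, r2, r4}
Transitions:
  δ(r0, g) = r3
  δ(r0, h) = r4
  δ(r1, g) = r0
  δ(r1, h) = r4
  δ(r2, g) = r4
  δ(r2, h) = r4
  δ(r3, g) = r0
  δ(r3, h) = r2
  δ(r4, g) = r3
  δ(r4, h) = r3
ε, h, gg, gh, ggh, ghg, ghh, hgg, hgh, hhg, hhh, gggg, gggh, hggh, hghg, hghh, hhgh, hhhg, hhhh, ggggh, ggghg, ggghh, gghgg, gghgh, gghhg, gghhh, ghggg, ghggh, ghghg, ghghh, ghhgg, ghhgh, ghhhg, ghhhh, hgggg, hgggh, hhggg, hhggh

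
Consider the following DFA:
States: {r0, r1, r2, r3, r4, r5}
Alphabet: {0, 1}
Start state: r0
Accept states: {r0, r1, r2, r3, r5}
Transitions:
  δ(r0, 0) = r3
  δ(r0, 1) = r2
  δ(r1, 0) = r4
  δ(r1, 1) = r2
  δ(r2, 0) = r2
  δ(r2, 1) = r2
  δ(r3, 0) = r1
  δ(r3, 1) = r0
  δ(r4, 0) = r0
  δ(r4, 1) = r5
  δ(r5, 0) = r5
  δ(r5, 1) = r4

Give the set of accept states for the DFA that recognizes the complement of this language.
Complement accept states = All states \ Original accept states
= {r0, r1, r2, r3, r4, r5} \ {r0, r1, r2, r3, r5}
{r4}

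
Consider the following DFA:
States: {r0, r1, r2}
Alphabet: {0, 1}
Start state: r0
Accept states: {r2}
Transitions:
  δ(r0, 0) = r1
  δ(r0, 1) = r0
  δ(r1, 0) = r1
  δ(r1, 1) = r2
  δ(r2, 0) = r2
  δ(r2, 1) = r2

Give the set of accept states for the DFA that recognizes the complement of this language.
Complement accept states = All states \ Original accept states
= {r0, r1, r2} \ {r2}
{r0, r1}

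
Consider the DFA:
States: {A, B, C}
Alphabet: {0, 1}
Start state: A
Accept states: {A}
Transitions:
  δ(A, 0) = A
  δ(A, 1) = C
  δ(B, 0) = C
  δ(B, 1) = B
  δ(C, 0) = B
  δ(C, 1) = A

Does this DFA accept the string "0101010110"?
Processing string "0101010110":
  A --0--> A
  A --1--> C
  C --0--> B
  B --1--> B
  B --0--> C
  C --1--> A
  A --0--> A
  A --1--> C
  C --1--> A
  A --0--> A
Final state: A
Accept states: {A}
Yes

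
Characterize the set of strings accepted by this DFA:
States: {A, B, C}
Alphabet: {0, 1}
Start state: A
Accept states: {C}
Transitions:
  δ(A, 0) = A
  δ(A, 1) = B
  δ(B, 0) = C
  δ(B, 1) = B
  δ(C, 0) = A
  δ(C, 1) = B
Testing a few strings:
  '10' → accept
  '11' → reject
  '000' → reject
  '001' → reject
State roles: A=no suffix match; B=one trailing 1; C=suffix is 10
All binary strings ending with 10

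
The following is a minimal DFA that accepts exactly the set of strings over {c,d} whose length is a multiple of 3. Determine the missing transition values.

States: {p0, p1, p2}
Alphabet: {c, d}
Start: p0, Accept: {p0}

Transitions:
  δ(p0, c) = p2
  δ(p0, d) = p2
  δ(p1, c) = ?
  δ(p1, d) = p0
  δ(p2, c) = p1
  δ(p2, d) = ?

From the language and accept set, identify what each state tracks — p0: length ≡ 0 (mod 3); p1: length ≡ 2 (mod 3); p2: length ≡ 1 (mod 3).
Each missing δ(q, a) is the state matching the new tracked value after reading a.
δ(p1, c) = p0; δ(p2, d) = p1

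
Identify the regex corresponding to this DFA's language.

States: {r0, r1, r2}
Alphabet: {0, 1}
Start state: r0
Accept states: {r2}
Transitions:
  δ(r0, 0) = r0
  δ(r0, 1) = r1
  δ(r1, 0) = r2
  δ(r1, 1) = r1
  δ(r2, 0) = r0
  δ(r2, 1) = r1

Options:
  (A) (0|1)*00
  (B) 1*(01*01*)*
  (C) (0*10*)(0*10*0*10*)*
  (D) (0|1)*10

Check each option against the DFA on short strings; one disagreement eliminates an option:
  (A) (0|1)*00: on '00' the DFA goes r0 → r0 → r0 and rejects (r0 ∉ Accept), but the regex matches it → eliminate
  (B) 1*(01*01*)*: on ε the DFA stays in r0 and rejects (r0 ∉ Accept), but the regex matches it → eliminate
  (C) (0*10*)(0*10*0*10*)*: on '1' the DFA goes r0 → r1 and rejects (r1 ∉ Accept), but the regex matches it → eliminate
  (D) (0|1)*10: agrees with the DFA on every string of length ≤ 6
Only (D) is consistent with the DFA.
(D) (0|1)*10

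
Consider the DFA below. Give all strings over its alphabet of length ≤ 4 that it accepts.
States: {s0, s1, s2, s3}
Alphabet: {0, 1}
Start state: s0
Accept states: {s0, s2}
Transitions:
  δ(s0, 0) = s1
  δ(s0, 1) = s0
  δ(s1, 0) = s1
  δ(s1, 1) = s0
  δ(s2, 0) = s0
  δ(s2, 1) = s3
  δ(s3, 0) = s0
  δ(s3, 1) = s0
ε, 1, 01, 11, 001, 011, 101, 111, 0001, 0011, 0101, 0111, 1001, 1011, 1101, 1111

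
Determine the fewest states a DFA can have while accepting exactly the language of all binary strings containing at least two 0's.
By Myhill–Nerode, count the distinguishable equivalence classes: three classes — 0, 1, or ≥2 0's seen.
3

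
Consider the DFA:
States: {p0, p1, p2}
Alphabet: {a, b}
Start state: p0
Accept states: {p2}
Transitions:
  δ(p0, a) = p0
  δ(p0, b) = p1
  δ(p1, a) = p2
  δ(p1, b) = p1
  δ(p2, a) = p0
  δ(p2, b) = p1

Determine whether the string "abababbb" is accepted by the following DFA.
Processing string "abababbb":
  p0 --a--> p0
  p0 --b--> p1
  p1 --a--> p2
  p2 --b--> p1
  p1 --a--> p2
  p2 --b--> p1
  p1 --b--> p1
  p1 --b--> p1
Final state: p1
Accept states: {p2}
No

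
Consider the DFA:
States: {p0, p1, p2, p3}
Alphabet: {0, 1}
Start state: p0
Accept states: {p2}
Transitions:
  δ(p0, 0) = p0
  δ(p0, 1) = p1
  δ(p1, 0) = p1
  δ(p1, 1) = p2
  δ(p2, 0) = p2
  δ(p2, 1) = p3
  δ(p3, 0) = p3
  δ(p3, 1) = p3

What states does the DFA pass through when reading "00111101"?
read '0': p0 → p0
  read '0': p0 → p0
  read '1': p0 → p1
  read '1': p1 → p2
  read '1': p2 → p3
  read '1': p3 → p3
  read '0': p3 → p3
  read '1': p3 → p3
p0 -> p0 -> p0 -> p1 -> p2 -> p3 -> p3 -> p3 -> p3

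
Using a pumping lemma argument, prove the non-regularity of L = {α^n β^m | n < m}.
Assume L is regular with pumping length p. Idea: pumping up the α-block makes the α-count reach the β-count.
Choose s = α^p β^(p+1) ∈ L. By the pumping lemma, s = xyz with |xy| ≤ p, |y| > 0, so y = α^k with k ≥ 1. Then xy²z = α^(p+k) β^(p+1). Since p+k ≥ p+1, the number of α's is no longer strictly less than the number of β's, so xy²z ∉ L.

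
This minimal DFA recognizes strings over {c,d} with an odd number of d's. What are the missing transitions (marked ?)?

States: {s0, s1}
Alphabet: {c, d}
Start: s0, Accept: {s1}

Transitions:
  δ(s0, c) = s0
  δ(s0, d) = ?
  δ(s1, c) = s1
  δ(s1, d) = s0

From the language and accept set, identify what each state tracks — s0: even number of d's so far; s1: odd number of d's so far.
Each missing δ(q, a) is the state matching the new tracked value after reading a.
δ(s0, d) = s1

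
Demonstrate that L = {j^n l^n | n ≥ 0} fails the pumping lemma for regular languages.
Assume L is regular with pumping length p. Idea: pumping the j-block changes the count balance.
Choose s = j^p l^p (length 2p ≥ p). By the pumping lemma, s = xyz with |xy| ≤ p, |y| > 0. So y = j^k for some k > 0 (since xy is entirely within the j's). Pumping gives xy²z = j^(p+k) l^p, which is not in L since p+k ≠ p.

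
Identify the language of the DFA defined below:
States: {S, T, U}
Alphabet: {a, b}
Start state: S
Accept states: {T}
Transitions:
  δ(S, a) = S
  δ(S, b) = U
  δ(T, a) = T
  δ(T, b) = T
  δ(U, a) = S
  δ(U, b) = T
Testing a few strings:
  'abaa' → reject
  'abb' → accept
  'bbba' → accept
  'aab' → reject
State roles: S=no progress toward bb; T=substring bb seen; U=one trailing b
All strings over {a,b} containing the substring bb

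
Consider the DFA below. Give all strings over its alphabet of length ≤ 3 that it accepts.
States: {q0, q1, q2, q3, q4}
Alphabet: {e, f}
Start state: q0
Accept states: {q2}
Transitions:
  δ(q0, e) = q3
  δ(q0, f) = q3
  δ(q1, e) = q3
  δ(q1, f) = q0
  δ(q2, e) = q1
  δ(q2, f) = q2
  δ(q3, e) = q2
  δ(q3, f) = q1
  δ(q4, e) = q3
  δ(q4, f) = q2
ee, fe, eef, fef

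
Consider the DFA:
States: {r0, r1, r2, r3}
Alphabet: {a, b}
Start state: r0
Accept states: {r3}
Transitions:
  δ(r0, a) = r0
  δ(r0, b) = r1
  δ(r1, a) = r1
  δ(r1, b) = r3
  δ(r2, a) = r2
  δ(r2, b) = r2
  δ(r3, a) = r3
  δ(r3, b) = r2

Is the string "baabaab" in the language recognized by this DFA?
Processing string "baabaab":
  r0 --b--> r1
  r1 --a--> r1
  r1 --a--> r1
  r1 --b--> r3
  r3 --a--> r3
  r3 --a--> r3
  r3 --b--> r2
Final state: r2
Accept states: {r3}
No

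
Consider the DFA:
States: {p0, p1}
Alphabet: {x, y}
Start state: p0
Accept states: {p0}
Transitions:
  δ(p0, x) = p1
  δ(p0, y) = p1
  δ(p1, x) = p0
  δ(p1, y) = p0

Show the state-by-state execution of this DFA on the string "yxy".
read 'y': p0 → p1
  read 'x': p1 → p0
  read 'y': p0 → p1
p0 -> p1 -> p0 -> p1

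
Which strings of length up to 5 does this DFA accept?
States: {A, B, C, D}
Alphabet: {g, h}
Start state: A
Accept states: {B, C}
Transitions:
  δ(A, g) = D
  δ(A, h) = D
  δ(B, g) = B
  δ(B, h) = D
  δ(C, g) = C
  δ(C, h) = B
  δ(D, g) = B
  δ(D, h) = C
gg, gh, hg, hh, ggg, ghg, ghh, hgg, hhg, hhh, gggg, gghg, gghh, ghgg, ghgh, ghhg, hggg, hghg, hghh, hhgg, hhgh, hhhg, ggggg, ggghg, ggghh, gghgg, gghhg, gghhh, ghggg, ghggh, ghghg, ghhgg, ghhhg, ghhhh, hgggg, hgghg, hgghh, hghgg, hghhg, hghhh, hhggg, hhggh, hhghg, hhhgg, hhhhg, hhhhh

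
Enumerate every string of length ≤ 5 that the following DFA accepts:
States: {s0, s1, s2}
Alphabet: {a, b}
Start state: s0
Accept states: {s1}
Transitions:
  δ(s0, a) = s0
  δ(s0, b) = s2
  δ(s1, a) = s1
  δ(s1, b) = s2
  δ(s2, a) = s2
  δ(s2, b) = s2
None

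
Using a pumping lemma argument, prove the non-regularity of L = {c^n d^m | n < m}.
Assume L is regular with pumping length p. Idea: pumping up the c-block makes the c-count reach the d-count.
Choose s = c^p d^(p+1) ∈ L. By the pumping lemma, s = xyz with |xy| ≤ p, |y| > 0, so y = c^k with k ≥ 1. Then xy²z = c^(p+k) d^(p+1). Since p+k ≥ p+1, the number of c's is no longer strictly less than the number of d's, so xy²z ∉ L.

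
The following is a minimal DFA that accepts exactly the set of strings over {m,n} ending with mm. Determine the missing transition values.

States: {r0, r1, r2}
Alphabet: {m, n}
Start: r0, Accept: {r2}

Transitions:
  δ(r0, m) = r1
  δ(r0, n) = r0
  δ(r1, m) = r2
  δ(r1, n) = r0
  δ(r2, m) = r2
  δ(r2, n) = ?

From the language and accept set, identify what each state tracks — r0: last symbol not m; r1: one trailing m; r2: two trailing m's.
Each missing δ(q, a) is the state matching the new tracked value after reading a.
δ(r2, n) = r0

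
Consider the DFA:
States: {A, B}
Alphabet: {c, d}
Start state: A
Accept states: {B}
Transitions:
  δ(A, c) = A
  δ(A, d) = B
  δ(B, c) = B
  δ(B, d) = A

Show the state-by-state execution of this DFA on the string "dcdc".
read 'd': A → B
  read 'c': B → B
  read 'd': B → A
  read 'c': A → A
A -> B -> B -> A -> A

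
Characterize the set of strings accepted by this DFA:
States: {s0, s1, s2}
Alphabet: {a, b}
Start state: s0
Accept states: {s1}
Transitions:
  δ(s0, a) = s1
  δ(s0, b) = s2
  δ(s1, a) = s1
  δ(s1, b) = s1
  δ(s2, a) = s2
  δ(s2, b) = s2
Testing a few strings:
  'b' → reject
  'aa' → accept
  'baa' → reject
  'aba' → accept
State roles: s0=no input read; s1=started with a; s2=started with b (dead)
All strings over {a,b} starting with a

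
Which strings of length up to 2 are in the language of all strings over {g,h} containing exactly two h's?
hh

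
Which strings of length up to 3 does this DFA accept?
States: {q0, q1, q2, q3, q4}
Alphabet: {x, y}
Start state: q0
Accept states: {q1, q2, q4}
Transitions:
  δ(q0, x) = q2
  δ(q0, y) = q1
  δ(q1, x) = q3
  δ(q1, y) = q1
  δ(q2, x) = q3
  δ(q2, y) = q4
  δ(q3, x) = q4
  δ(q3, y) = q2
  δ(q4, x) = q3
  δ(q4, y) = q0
x, y, xy, yy, xxx, xxy, yxx, yxy, yyy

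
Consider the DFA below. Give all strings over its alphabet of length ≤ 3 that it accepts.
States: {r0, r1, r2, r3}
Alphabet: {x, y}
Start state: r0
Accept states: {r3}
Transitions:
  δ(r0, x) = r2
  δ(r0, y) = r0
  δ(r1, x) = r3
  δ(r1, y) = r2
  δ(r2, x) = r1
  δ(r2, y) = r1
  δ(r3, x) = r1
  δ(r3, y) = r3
xxx, xyx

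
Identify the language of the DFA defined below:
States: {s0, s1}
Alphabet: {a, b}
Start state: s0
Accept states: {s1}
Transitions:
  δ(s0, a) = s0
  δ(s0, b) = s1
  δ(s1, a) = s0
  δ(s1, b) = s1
Testing a few strings:
  'bab' → accept
  'a' → reject
  'aa' → reject
  'bba' → reject
State roles: s0=last symbol not b; s1=last symbol is b
All strings over {a,b} ending with b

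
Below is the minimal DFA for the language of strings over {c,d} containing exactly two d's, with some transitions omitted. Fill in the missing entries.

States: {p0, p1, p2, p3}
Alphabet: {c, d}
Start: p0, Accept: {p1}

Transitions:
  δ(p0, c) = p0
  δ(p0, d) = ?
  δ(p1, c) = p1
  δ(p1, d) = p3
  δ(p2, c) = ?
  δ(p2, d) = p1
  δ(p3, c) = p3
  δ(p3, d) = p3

From the language and accept set, identify what each state tracks — p0: zero d's; p1: two d's; p2: one d; p3: ≥ three d's (dead).
Each missing δ(q, a) is the state matching the new tracked value after reading a.
δ(p0, d) = p2; δ(p2, c) = p2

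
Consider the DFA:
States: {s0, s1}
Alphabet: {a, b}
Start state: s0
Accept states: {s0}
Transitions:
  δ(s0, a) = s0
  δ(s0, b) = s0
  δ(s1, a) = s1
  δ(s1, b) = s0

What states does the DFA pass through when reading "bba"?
read 'b': s0 → s0
  read 'b': s0 → s0
  read 'a': s0 → s0
s0 -> s0 -> s0 -> s0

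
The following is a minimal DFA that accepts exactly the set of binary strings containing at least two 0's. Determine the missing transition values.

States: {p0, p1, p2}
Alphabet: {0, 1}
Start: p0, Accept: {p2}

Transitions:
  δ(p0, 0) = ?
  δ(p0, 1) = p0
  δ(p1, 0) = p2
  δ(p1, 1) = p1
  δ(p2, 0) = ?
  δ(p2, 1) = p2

From the language and accept set, identify what each state tracks — p0: zero 0's seen; p1: one 0 seen; p2: ≥ two 0's seen.
Each missing δ(q, a) is the state matching the new tracked value after reading a.
δ(p0, 0) = p1; δ(p2, 0) = p2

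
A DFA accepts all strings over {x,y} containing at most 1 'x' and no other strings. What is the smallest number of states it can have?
By Myhill–Nerode, count the distinguishable equivalence classes: 3 classes — having seen 0, 1, or >1 copies of 'x'; counts 0 through 1 are accepting and >1 is dead.
3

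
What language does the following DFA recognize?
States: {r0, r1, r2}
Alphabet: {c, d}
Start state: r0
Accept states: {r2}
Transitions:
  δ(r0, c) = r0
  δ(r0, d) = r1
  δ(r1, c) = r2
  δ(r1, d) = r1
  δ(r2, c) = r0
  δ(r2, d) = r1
Testing a few strings:
  'd' → reject
  'dcdd' → reject
  'dcd' → reject
  'dc' → accept
State roles: r0=no suffix match; r1=one trailing d; r2=suffix is dc
All strings over {c,d} ending with dc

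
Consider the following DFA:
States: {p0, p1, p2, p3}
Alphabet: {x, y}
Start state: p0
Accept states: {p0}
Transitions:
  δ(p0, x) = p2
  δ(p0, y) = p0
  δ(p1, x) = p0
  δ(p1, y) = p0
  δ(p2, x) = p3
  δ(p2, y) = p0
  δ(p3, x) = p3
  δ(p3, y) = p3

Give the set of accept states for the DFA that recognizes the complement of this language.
Complement accept states = All states \ Original accept states
= {p0, p1, p2, p3} \ {p0}
{p1, p2, p3}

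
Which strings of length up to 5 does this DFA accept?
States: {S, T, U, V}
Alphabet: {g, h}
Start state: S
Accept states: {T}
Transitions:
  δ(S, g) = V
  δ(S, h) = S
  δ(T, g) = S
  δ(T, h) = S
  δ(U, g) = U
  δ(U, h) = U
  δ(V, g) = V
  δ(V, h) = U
None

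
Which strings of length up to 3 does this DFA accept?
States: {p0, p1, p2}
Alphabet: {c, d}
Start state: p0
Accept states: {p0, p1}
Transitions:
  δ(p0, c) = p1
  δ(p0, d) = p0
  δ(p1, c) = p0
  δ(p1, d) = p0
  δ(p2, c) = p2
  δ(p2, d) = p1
ε, c, d, cc, cd, dc, dd, ccc, ccd, cdc, cdd, dcc, dcd, ddc, ddd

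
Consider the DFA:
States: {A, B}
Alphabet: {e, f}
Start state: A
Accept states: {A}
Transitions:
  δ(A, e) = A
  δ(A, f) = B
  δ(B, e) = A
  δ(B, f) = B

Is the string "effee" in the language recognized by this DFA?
Processing string "effee":
  A --e--> A
  A --f--> B
  B --f--> B
  B --e--> A
  A --e--> A
Final state: A
Accept states: {A}
Yes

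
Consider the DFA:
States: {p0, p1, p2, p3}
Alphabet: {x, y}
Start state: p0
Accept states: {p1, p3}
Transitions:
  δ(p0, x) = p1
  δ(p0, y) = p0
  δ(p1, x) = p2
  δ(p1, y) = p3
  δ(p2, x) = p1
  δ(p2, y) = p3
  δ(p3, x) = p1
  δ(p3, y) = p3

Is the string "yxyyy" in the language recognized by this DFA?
Processing string "yxyyy":
  p0 --y--> p0
  p0 --x--> p1
  p1 --y--> p3
  p3 --y--> p3
  p3 --y--> p3
Final state: p3
Accept states: {p1, p3}
Yes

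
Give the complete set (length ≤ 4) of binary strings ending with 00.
00, 000, 100, 0000, 0100, 1000, 1100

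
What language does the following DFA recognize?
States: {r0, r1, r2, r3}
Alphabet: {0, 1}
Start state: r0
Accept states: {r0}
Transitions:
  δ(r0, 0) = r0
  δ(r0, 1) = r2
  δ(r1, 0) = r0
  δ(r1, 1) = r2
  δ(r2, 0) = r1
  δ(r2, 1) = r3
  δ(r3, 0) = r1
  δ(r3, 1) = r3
Testing a few strings:
  '10' → reject
  '0000' → accept
  '01' → reject
  '101' → reject
State roles: r0=value ≡ 0 (mod 4); r1=value ≡ 2 (mod 4); r2=value ≡ 1 (mod 4); r3=value ≡ 3 (mod 4)
All binary strings representing a multiple of 4 (read in base 2; leading zeros allowed and ε counts as 0)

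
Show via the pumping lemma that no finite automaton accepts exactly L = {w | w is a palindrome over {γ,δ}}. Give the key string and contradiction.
Assume L is regular with pumping length p. Idea: pumping the leading γ-block breaks the symmetry.
Choose s = γ^p δ γ^p (a palindrome of length 2p+1 ≥ p). By the pumping lemma, s = xyz with |xy| ≤ p, |y| > 0, so y = γ^k with k > 0 (xy lies entirely in the first γ^p). Then xy²z = γ^(p+k) δ γ^p, which is not a palindrome since p+k ≠ p.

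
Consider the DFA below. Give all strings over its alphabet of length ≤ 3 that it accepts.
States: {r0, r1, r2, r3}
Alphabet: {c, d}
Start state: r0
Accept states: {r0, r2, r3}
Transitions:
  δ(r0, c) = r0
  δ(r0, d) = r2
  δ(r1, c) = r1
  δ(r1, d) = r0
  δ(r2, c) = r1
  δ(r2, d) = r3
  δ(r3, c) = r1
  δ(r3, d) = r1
ε, c, d, cc, cd, dd, ccc, ccd, cdd, dcd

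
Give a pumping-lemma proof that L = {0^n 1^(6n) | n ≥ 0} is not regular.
Assume L is regular with pumping length p. Idea: pumping the 0-block breaks the 1:6 ratio.
Choose s = 0^p 1^(6p) (length 7p ≥ p). By the pumping lemma, s = xyz with |xy| ≤ p, |y| > 0, so y = 0^k with k ≥ 1. Then xy²z = 0^(p+k) 1^(6p). For this to be in L we would need 6p = 6(p+k), i.e. 6k = 0, contradicting k ≥ 1. So xy²z ∉ L.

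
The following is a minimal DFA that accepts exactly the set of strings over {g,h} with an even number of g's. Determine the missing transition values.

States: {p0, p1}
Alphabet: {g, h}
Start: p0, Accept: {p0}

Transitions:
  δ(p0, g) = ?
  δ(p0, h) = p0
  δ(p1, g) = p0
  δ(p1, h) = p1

From the language and accept set, identify what each state tracks — p0: even number of g's so far; p1: odd number of g's so far.
Each missing δ(q, a) is the state matching the new tracked value after reading a.
δ(p0, g) = p1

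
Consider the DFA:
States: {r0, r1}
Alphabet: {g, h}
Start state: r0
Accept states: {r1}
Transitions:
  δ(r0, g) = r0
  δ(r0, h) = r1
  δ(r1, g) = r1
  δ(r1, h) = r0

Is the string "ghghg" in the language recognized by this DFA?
Processing string "ghghg":
  r0 --g--> r0
  r0 --h--> r1
  r1 --g--> r1
  r1 --h--> r0
  r0 --g--> r0
Final state: r0
Accept states: {r1}
No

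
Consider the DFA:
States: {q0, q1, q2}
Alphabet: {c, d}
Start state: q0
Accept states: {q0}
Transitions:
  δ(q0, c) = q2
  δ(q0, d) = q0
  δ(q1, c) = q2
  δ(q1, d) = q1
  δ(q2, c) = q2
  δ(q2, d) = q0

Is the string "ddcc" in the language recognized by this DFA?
Processing string "ddcc":
  q0 --d--> q0
  q0 --d--> q0
  q0 --c--> q2
  q2 --c--> q2
Final state: q2
Accept states: {q0}
No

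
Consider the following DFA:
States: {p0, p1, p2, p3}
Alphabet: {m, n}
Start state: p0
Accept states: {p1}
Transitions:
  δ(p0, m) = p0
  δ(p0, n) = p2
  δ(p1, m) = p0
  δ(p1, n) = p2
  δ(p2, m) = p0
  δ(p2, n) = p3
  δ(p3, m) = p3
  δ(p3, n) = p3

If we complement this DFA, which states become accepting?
Complement accept states = All states \ Original accept states
= {p0, p1, p2, p3} \ {p1}
{p0, p2, p3}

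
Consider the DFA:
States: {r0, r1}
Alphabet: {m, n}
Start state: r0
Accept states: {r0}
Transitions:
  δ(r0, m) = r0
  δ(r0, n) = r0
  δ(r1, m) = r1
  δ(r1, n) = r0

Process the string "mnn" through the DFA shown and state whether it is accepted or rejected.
Processing string "mnn":
  r0 --m--> r0
  r0 --n--> r0
  r0 --n--> r0
Final state: r0
Accept states: {r0}
Yes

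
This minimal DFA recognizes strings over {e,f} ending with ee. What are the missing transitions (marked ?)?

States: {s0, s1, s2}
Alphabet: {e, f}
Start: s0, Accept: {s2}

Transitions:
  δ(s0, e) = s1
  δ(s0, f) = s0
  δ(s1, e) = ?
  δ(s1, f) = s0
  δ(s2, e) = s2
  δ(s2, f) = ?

From the language and accept set, identify what each state tracks — s0: last symbol not e; s1: one trailing e; s2: two trailing e's.
Each missing δ(q, a) is the state matching the new tracked value after reading a.
δ(s1, e) = s2; δ(s2, f) = s0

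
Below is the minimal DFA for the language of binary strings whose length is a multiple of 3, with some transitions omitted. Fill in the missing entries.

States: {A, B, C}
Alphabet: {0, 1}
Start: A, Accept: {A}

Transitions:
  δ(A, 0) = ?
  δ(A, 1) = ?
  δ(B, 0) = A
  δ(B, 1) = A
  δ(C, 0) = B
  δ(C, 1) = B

From the language and accept set, identify what each state tracks — A: length ≡ 0 (mod 3); B: length ≡ 2 (mod 3); C: length ≡ 1 (mod 3).
Each missing δ(q, a) is the state matching the new tracked value after reading a.
δ(A, 0) = C; δ(A, 1) = C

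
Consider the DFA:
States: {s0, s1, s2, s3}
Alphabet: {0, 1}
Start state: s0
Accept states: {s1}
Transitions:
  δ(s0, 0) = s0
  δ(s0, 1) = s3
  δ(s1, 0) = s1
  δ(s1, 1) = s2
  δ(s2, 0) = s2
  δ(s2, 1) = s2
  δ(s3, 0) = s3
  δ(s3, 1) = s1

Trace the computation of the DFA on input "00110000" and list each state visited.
read '0': s0 → s0
  read '0': s0 → s0
  read '1': s0 → s3
  read '1': s3 → s1
  read '0': s1 → s1
  read '0': s1 → s1
  read '0': s1 → s1
  read '0': s1 → s1
s0 -> s0 -> s0 -> s3 -> s1 -> s1 -> s1 -> s1 -> s1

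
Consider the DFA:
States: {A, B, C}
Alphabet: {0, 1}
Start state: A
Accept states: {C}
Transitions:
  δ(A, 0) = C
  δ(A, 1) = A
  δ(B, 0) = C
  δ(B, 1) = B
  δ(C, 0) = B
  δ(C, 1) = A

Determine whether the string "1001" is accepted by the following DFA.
Processing string "1001":
  A --1--> A
  A --0--> C
  C --0--> B
  B --1--> B
Final state: B
Accept states: {C}
No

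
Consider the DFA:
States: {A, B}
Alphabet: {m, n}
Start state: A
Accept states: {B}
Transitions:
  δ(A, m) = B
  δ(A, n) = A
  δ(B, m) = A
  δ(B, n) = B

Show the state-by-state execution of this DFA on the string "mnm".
read 'm': A → B
  read 'n': B → B
  read 'm': B → A
A -> B -> B -> A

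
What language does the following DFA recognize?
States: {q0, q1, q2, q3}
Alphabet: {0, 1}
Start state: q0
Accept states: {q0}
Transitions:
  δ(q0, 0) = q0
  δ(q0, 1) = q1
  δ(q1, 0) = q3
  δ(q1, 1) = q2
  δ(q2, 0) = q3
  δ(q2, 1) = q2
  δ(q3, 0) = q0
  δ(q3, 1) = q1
Testing a few strings:
  '1010' → reject
  '1110' → reject
  '00' → accept
  '111' → reject
State roles: q0=value ≡ 0 (mod 4); q1=value ≡ 1 (mod 4); q2=value ≡ 3 (mod 4); q3=value ≡ 2 (mod 4)
All binary strings representing a multiple of 4 (read in base 2; leading zeros allowed and ε counts as 0)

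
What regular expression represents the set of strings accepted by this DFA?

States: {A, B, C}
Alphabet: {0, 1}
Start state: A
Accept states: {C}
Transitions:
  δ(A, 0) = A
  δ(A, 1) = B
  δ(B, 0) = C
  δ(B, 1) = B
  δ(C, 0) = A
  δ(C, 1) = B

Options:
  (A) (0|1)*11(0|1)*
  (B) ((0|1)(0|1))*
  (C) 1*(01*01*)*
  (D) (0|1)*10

Check each option against the DFA on short strings; one disagreement eliminates an option:
  (A) (0|1)*11(0|1)*: on '10' the DFA goes A → B → C and accepts (C ∈ Accept), but the regex does not match it → eliminate
  (B) ((0|1)(0|1))*: on ε the DFA stays in A and rejects (A ∉ Accept), but the regex matches it → eliminate
  (C) 1*(01*01*)*: on ε the DFA stays in A and rejects (A ∉ Accept), but the regex matches it → eliminate
  (D) (0|1)*10: agrees with the DFA on every string of length ≤ 6
Only (D) is consistent with the DFA.
(D) (0|1)*10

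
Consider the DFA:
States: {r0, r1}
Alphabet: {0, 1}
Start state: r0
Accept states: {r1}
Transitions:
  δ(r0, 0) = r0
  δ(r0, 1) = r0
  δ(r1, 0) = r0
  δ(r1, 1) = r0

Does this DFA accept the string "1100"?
Processing string "1100":
  r0 --1--> r0
  r0 --1--> r0
  r0 --0--> r0
  r0 --0--> r0
Final state: r0
Accept states: {r1}
No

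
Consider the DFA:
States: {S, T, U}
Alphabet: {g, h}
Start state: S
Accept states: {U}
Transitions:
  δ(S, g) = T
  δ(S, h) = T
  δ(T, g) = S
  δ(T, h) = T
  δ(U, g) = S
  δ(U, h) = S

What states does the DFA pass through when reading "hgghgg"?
read 'h': S → T
  read 'g': T → S
  read 'g': S → T
  read 'h': T → T
  read 'g': T → S
  read 'g': S → T
S -> T -> S -> T -> T -> S -> T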